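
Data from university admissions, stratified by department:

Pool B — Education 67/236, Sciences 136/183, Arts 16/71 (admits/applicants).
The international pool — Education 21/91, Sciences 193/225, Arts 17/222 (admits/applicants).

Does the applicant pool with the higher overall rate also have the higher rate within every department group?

Education: Pool B 67/236 = 28.4%, the international pool 21/91 = 23.1% → Pool B
Sciences: Pool B 136/183 = 74.3%, the international pool 193/225 = 85.8% → the international pool
Arts: Pool B 16/71 = 22.5%, the international pool 17/222 = 7.7% → Pool B
Overall: Pool B 219/490 = 44.7%, the international pool 231/538 = 42.9% → Pool B
Neither sweeps: Pool B wins 2 of 3 groups, the international pool wins 1. Pool B wins overall but not every group — no Simpson reversal.

No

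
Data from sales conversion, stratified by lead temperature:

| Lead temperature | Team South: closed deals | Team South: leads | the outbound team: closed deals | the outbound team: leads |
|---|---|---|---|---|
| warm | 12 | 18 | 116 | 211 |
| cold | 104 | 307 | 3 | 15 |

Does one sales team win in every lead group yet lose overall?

Yes

Warm: Team South 12/18 = 66.7%, the outbound team 116/211 = 55.0% → Team South
Cold: Team South 104/307 = 33.9%, the outbound team 3/15 = 20.0% → Team South
Overall: Team South 116/325 = 35.7%, the outbound team 119/226 = 52.7% → the outbound team
Team South wins each lead group but the outbound team wins overall — the comparison reverses. Team South's leads skew toward cold, which has a lower base rate.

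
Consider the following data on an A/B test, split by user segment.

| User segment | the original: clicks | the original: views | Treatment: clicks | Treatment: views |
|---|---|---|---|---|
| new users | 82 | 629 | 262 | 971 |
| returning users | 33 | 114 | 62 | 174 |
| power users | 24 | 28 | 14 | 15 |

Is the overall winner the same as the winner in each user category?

Yes

New users: the original 82/629 = 13.0%, Treatment 262/971 = 27.0% → Treatment
Returning users: the original 33/114 = 28.9%, Treatment 62/174 = 35.6% → Treatment
Power users: the original 24/28 = 85.7%, Treatment 14/15 = 93.3% → Treatment
Overall: the original 139/771 = 18.0%, Treatment 338/1160 = 29.1% → Treatment
Treatment wins overall and in every user group — no reversal.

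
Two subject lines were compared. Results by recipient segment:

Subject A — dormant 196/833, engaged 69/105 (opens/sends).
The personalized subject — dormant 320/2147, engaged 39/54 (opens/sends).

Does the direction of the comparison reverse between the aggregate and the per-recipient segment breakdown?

Dormant: Subject A 196/833 = 23.5%, the personalized subject 320/2147 = 14.9% → Subject A
Engaged: Subject A 69/105 = 65.7%, the personalized subject 39/54 = 72.2% → the personalized subject
Overall: Subject A 265/938 = 28.3%, the personalized subject 359/2201 = 16.3% → Subject A
Neither sweeps: Subject A wins 1 of 2 groups, the personalized subject wins 1. Subject A wins overall but not every group — no Simpson reversal.

No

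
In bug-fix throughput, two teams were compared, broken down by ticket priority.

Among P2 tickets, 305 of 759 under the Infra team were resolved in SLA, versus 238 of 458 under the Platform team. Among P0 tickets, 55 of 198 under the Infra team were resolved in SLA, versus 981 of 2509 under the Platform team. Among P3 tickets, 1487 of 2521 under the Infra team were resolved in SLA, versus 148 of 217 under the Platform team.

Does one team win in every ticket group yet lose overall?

P2: the Infra team 305/759 = 40.2%, the Platform team 238/458 = 52.0% → the Platform team
P0: the Infra team 55/198 = 27.8%, the Platform team 981/2509 = 39.1% → the Platform team
P3: the Infra team 1487/2521 = 59.0%, the Platform team 148/217 = 68.2% → the Platform team
Overall: the Infra team 1847/3478 = 53.1%, the Platform team 1367/3184 = 42.9% → the Infra team
The Platform team wins each ticket group but the Infra team wins overall — the comparison reverses. The Platform team's tickets skew toward P0, which has a lower base rate.

Yes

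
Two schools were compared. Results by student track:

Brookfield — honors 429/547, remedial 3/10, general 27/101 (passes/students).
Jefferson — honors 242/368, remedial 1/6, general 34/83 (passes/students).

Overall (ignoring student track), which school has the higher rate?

Honors: Brookfield 429/547 = 78.4%, Jefferson 242/368 = 65.8% → Brookfield
Remedial: Brookfield 3/10 = 30.0%, Jefferson 1/6 = 16.7% → Brookfield
General: Brookfield 27/101 = 26.7%, Jefferson 34/83 = 41.0% → Jefferson
Overall: Brookfield 459/658 = 69.8%, Jefferson 277/457 = 60.6% → Brookfield
(Neither sweeps every student group, but Brookfield has the higher pooled rate.)

Brookfield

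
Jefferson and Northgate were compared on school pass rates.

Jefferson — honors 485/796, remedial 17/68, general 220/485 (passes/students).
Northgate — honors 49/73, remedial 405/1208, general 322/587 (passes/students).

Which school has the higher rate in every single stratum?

Northgate

Honors: Jefferson 485/796 = 60.9%, Northgate 49/73 = 67.1% → Northgate
Remedial: Jefferson 17/68 = 25.0%, Northgate 405/1208 = 33.5% → Northgate
General: Jefferson 220/485 = 45.4%, Northgate 322/587 = 54.9% → Northgate
Northgate has the higher rate in all 3 groups.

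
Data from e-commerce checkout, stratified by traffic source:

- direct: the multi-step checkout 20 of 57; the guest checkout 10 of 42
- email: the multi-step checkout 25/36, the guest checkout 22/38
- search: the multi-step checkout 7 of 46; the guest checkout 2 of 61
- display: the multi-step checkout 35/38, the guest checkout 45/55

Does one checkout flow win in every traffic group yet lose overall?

No

Direct: the multi-step checkout 20/57 = 35.1%, the guest checkout 10/42 = 23.8% → the multi-step checkout
Email: the multi-step checkout 25/36 = 69.4%, the guest checkout 22/38 = 57.9% → the multi-step checkout
Search: the multi-step checkout 7/46 = 15.2%, the guest checkout 2/61 = 3.3% → the multi-step checkout
Display: the multi-step checkout 35/38 = 92.1%, the guest checkout 45/55 = 81.8% → the multi-step checkout
Overall: the multi-step checkout 87/177 = 49.2%, the guest checkout 79/196 = 40.3% → the multi-step checkout
The multi-step checkout wins overall and in every traffic group — no reversal.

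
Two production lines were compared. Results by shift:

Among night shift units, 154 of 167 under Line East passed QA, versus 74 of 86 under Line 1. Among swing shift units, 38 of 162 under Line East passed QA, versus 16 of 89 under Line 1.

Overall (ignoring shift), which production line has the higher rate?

Line East

Night shift: Line East 154/167 = 92.2%, Line 1 74/86 = 86.0% → Line East
Swing shift: Line East 38/162 = 23.5%, Line 1 16/89 = 18.0% → Line East
Overall: Line East 192/329 = 58.4%, Line 1 90/175 = 51.4% → Line East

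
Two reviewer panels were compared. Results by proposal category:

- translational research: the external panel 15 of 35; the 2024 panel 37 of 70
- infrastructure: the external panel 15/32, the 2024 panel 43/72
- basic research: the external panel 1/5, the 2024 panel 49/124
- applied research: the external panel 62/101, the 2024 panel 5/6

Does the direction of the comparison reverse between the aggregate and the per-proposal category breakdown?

Translational research: the external panel 15/35 = 42.9%, the 2024 panel 37/70 = 52.9% → the 2024 panel
Infrastructure: the external panel 15/32 = 46.9%, the 2024 panel 43/72 = 59.7% → the 2024 panel
Basic research: the external panel 1/5 = 20.0%, the 2024 panel 49/124 = 39.5% → the 2024 panel
Applied research: the external panel 62/101 = 61.4%, the 2024 panel 5/6 = 83.3% → the 2024 panel
Overall: the external panel 93/173 = 53.8%, the 2024 panel 134/272 = 49.3% → the external panel
The 2024 panel wins each proposal group but the external panel wins overall — the comparison reverses. The 2024 panel's proposals skew toward basic research, which has a lower base rate.

Yes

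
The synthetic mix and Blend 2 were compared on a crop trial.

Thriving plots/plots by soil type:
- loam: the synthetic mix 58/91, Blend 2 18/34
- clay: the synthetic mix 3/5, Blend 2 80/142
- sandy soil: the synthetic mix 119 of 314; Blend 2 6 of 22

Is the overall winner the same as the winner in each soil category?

Loam: the synthetic mix 58/91 = 63.7%, Blend 2 18/34 = 52.9% → the synthetic mix
Clay: the synthetic mix 3/5 = 60.0%, Blend 2 80/142 = 56.3% → the synthetic mix
Sandy soil: the synthetic mix 119/314 = 37.9%, Blend 2 6/22 = 27.3% → the synthetic mix
Overall: the synthetic mix 180/410 = 43.9%, Blend 2 104/198 = 52.5% → Blend 2
The synthetic mix wins each soil group but Blend 2 wins overall — the comparison reverses. The synthetic mix's plots skew toward sandy soil, which has a lower base rate.

No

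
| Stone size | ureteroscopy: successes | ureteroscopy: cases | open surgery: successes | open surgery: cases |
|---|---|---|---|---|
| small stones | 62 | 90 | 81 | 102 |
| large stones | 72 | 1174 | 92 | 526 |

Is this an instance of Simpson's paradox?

No

Small stones: ureteroscopy 62/90 = 68.9%, open surgery 81/102 = 79.4% → open surgery
Large stones: ureteroscopy 72/1174 = 6.1%, open surgery 92/526 = 17.5% → open surgery
Overall: ureteroscopy 134/1264 = 10.6%, open surgery 173/628 = 27.5% → open surgery
Open surgery wins overall and in every stone group — no reversal.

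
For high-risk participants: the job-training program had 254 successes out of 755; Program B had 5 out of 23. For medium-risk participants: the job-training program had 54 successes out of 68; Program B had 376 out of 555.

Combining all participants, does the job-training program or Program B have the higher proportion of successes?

High-risk: the job-training program 254/755 = 33.6%, Program B 5/23 = 21.7% → the job-training program
Medium-risk: the job-training program 54/68 = 79.4%, Program B 376/555 = 67.7% → the job-training program
Overall: the job-training program 308/823 = 37.4%, Program B 381/578 = 65.9% → Program B
(The job-training program wins every risk group but Program B wins overall — the job-training program's participants skew toward the low-rate high-risk group.)

Program B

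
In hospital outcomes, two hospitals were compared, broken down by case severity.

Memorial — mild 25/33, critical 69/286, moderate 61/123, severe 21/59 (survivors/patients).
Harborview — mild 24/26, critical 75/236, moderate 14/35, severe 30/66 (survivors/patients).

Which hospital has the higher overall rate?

Harborview

Mild: Memorial 25/33 = 75.8%, Harborview 24/26 = 92.3% → Harborview
Critical: Memorial 69/286 = 24.1%, Harborview 75/236 = 31.8% → Harborview
Moderate: Memorial 61/123 = 49.6%, Harborview 14/35 = 40.0% → Memorial
Severe: Memorial 21/59 = 35.6%, Harborview 30/66 = 45.5% → Harborview
Overall: Memorial 176/501 = 35.1%, Harborview 143/363 = 39.4% → Harborview
(Neither sweeps every case group, but Harborview has the higher pooled rate.)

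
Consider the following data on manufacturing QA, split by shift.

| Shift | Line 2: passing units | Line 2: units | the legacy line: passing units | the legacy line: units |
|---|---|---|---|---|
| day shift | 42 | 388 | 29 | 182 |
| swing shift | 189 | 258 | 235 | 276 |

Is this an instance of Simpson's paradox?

Day shift: Line 2 42/388 = 10.8%, the legacy line 29/182 = 15.9% → the legacy line
Swing shift: Line 2 189/258 = 73.3%, the legacy line 235/276 = 85.1% → the legacy line
Overall: Line 2 231/646 = 35.8%, the legacy line 264/458 = 57.6% → the legacy line
The legacy line wins overall and in every shift group — no reversal.

No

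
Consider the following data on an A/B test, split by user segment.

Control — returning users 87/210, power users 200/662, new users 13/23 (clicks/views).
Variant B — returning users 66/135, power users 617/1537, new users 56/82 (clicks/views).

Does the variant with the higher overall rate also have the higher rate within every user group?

Returning users: Control 87/210 = 41.4%, Variant B 66/135 = 48.9% → Variant B
Power users: Control 200/662 = 30.2%, Variant B 617/1537 = 40.1% → Variant B
New users: Control 13/23 = 56.5%, Variant B 56/82 = 68.3% → Variant B
Overall: Control 300/895 = 33.5%, Variant B 739/1754 = 42.1% → Variant B
Variant B wins overall and in every user group — no reversal.

Yes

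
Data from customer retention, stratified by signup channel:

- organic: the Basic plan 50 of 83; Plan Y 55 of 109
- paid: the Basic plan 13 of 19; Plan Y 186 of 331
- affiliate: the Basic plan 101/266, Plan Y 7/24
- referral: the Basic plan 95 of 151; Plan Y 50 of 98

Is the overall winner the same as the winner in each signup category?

Organic: the Basic plan 50/83 = 60.2%, Plan Y 55/109 = 50.5% → the Basic plan
Paid: the Basic plan 13/19 = 68.4%, Plan Y 186/331 = 56.2% → the Basic plan
Affiliate: the Basic plan 101/266 = 38.0%, Plan Y 7/24 = 29.2% → the Basic plan
Referral: the Basic plan 95/151 = 62.9%, Plan Y 50/98 = 51.0% → the Basic plan
Overall: the Basic plan 259/519 = 49.9%, Plan Y 298/562 = 53.0% → Plan Y
The Basic plan wins each signup group but Plan Y wins overall — the comparison reverses. The Basic plan's customers skew toward affiliate, which has a lower base rate.

No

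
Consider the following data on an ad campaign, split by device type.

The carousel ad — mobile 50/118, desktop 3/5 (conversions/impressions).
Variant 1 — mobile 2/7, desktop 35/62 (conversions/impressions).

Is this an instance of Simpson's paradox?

Yes

Mobile: the carousel ad 50/118 = 42.4%, Variant 1 2/7 = 28.6% → the carousel ad
Desktop: the carousel ad 3/5 = 60.0%, Variant 1 35/62 = 56.5% → the carousel ad
Overall: the carousel ad 53/123 = 43.1%, Variant 1 37/69 = 53.6% → Variant 1
The carousel ad wins each device group but Variant 1 wins overall — the comparison reverses. The carousel ad's impressions skew toward mobile, which has a lower base rate.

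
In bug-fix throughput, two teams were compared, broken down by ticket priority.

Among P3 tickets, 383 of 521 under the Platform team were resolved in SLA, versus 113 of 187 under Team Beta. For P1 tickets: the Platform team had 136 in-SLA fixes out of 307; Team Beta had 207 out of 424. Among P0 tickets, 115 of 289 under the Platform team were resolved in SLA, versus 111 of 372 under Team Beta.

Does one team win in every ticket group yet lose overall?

P3: the Platform team 383/521 = 73.5%, Team Beta 113/187 = 60.4% → the Platform team
P1: the Platform team 136/307 = 44.3%, Team Beta 207/424 = 48.8% → Team Beta
P0: the Platform team 115/289 = 39.8%, Team Beta 111/372 = 29.8% → the Platform team
Overall: the Platform team 634/1117 = 56.8%, Team Beta 431/983 = 43.8% → the Platform team
Neither sweeps: the Platform team wins 2 of 3 groups, Team Beta wins 1. The Platform team wins overall but not every group — no Simpson reversal.

No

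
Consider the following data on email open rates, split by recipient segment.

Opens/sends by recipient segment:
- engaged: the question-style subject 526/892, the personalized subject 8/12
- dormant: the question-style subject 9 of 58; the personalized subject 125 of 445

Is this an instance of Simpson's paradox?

Yes

Engaged: the question-style subject 526/892 = 59.0%, the personalized subject 8/12 = 66.7% → the personalized subject
Dormant: the question-style subject 9/58 = 15.5%, the personalized subject 125/445 = 28.1% → the personalized subject
Overall: the question-style subject 535/950 = 56.3%, the personalized subject 133/457 = 29.1% → the question-style subject
The personalized subject wins each recipient group but the question-style subject wins overall — the comparison reverses. The personalized subject's sends skew toward dormant, which has a lower base rate.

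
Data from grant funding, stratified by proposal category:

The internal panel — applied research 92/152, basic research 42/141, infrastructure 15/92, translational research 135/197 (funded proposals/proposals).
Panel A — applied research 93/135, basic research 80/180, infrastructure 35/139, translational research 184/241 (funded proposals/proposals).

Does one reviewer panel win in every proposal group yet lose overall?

Applied research: the internal panel 92/152 = 60.5%, Panel A 93/135 = 68.9% → Panel A
Basic research: the internal panel 42/141 = 29.8%, Panel A 80/180 = 44.4% → Panel A
Infrastructure: the internal panel 15/92 = 16.3%, Panel A 35/139 = 25.2% → Panel A
Translational research: the internal panel 135/197 = 68.5%, Panel A 184/241 = 76.3% → Panel A
Overall: the internal panel 284/582 = 48.8%, Panel A 392/695 = 56.4% → Panel A
Panel A wins overall and in every proposal group — no reversal.

No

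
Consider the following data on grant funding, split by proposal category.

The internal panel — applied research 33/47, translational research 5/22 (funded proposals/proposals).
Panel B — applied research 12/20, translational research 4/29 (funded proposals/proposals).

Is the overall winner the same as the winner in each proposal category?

Applied research: the internal panel 33/47 = 70.2%, Panel B 12/20 = 60.0% → the internal panel
Translational research: the internal panel 5/22 = 22.7%, Panel B 4/29 = 13.8% → the internal panel
Overall: the internal panel 38/69 = 55.1%, Panel B 16/49 = 32.7% → the internal panel
The internal panel wins overall and in every proposal group — no reversal.

Yes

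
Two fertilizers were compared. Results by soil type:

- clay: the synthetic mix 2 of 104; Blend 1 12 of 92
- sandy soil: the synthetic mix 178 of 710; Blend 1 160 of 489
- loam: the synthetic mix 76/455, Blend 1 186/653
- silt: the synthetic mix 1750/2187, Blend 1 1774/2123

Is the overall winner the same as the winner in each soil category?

Clay: the synthetic mix 2/104 = 1.9%, Blend 1 12/92 = 13.0% → Blend 1
Sandy soil: the synthetic mix 178/710 = 25.1%, Blend 1 160/489 = 32.7% → Blend 1
Loam: the synthetic mix 76/455 = 16.7%, Blend 1 186/653 = 28.5% → Blend 1
Silt: the synthetic mix 1750/2187 = 80.0%, Blend 1 1774/2123 = 83.6% → Blend 1
Overall: the synthetic mix 2006/3456 = 58.0%, Blend 1 2132/3357 = 63.5% → Blend 1
Blend 1 wins overall and in every soil group — no reversal.

Yes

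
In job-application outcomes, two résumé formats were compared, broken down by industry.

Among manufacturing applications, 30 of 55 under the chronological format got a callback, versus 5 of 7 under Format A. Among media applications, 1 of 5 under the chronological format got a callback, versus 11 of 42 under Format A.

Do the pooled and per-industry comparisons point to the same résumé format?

No

Manufacturing: the chronological format 30/55 = 54.5%, Format A 5/7 = 71.4% → Format A
Media: the chronological format 1/5 = 20.0%, Format A 11/42 = 26.2% → Format A
Overall: the chronological format 31/60 = 51.7%, Format A 16/49 = 32.7% → the chronological format
Format A wins each industry group but the chronological format wins overall — the comparison reverses. Format A's applications skew toward media, which has a lower base rate.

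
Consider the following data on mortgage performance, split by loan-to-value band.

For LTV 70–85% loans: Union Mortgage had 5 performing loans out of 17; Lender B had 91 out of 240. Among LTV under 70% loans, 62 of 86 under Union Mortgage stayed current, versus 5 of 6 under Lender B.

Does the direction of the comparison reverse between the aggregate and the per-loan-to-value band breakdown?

LTV 70–85%: Union Mortgage 5/17 = 29.4%, Lender B 91/240 = 37.9% → Lender B
LTV under 70%: Union Mortgage 62/86 = 72.1%, Lender B 5/6 = 83.3% → Lender B
Overall: Union Mortgage 67/103 = 65.0%, Lender B 96/246 = 39.0% → Union Mortgage
Lender B wins each loan-to-value group but Union Mortgage wins overall — the comparison reverses. Lender B's loans skew toward LTV 70–85%, which has a lower base rate.

Yes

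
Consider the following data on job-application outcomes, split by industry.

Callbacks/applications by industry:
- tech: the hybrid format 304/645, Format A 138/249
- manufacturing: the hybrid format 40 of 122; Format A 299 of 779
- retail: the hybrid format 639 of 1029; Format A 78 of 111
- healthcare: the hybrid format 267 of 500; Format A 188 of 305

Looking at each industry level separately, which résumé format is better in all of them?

Format A

Tech: the hybrid format 304/645 = 47.1%, Format A 138/249 = 55.4% → Format A
Manufacturing: the hybrid format 40/122 = 32.8%, Format A 299/779 = 38.4% → Format A
Retail: the hybrid format 639/1029 = 62.1%, Format A 78/111 = 70.3% → Format A
Healthcare: the hybrid format 267/500 = 53.4%, Format A 188/305 = 61.6% → Format A
Format A has the higher rate in all 4 groups.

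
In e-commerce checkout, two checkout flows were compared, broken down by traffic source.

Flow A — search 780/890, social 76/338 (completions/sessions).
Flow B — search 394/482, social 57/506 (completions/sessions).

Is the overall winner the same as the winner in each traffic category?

Search: Flow A 780/890 = 87.6%, Flow B 394/482 = 81.7% → Flow A
Social: Flow A 76/338 = 22.5%, Flow B 57/506 = 11.3% → Flow A
Overall: Flow A 856/1228 = 69.7%, Flow B 451/988 = 45.6% → Flow A
Flow A wins overall and in every traffic group — no reversal.

Yes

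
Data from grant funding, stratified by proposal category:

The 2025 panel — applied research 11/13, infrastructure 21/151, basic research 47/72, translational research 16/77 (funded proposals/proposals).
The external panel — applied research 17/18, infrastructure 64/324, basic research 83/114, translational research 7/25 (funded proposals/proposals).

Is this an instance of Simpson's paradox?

No

Applied research: the 2025 panel 11/13 = 84.6%, the external panel 17/18 = 94.4% → the external panel
Infrastructure: the 2025 panel 21/151 = 13.9%, the external panel 64/324 = 19.8% → the external panel
Basic research: the 2025 panel 47/72 = 65.3%, the external panel 83/114 = 72.8% → the external panel
Translational research: the 2025 panel 16/77 = 20.8%, the external panel 7/25 = 28.0% → the external panel
Overall: the 2025 panel 95/313 = 30.4%, the external panel 171/481 = 35.6% → the external panel
The external panel wins overall and in every proposal group — no reversal.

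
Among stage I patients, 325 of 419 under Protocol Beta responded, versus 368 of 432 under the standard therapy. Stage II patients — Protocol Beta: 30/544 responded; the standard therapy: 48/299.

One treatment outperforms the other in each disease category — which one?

the standard therapy

Stage I: Protocol Beta 325/419 = 77.6%, the standard therapy 368/432 = 85.2% → the standard therapy
Stage II: Protocol Beta 30/544 = 5.5%, the standard therapy 48/299 = 16.1% → the standard therapy
The standard therapy has the higher rate in both groups.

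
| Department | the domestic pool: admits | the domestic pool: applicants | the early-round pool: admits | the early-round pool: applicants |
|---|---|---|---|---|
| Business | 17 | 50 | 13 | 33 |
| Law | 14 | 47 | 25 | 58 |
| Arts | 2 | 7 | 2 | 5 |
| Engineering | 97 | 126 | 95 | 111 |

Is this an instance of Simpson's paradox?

No

Business: the domestic pool 17/50 = 34.0%, the early-round pool 13/33 = 39.4% → the early-round pool
Law: the domestic pool 14/47 = 29.8%, the early-round pool 25/58 = 43.1% → the early-round pool
Arts: the domestic pool 2/7 = 28.6%, the early-round pool 2/5 = 40.0% → the early-round pool
Engineering: the domestic pool 97/126 = 77.0%, the early-round pool 95/111 = 85.6% → the early-round pool
Overall: the domestic pool 130/230 = 56.5%, the early-round pool 135/207 = 65.2% → the early-round pool
The early-round pool wins overall and in every department group — no reversal.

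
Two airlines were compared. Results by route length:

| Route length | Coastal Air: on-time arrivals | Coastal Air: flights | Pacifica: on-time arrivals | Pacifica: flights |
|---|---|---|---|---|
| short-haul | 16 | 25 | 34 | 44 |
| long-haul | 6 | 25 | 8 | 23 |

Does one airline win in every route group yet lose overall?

Short-haul: Coastal Air 16/25 = 64.0%, Pacifica 34/44 = 77.3% → Pacifica
Long-haul: Coastal Air 6/25 = 24.0%, Pacifica 8/23 = 34.8% → Pacifica
Overall: Coastal Air 22/50 = 44.0%, Pacifica 42/67 = 62.7% → Pacifica
Pacifica wins overall and in every route group — no reversal.

No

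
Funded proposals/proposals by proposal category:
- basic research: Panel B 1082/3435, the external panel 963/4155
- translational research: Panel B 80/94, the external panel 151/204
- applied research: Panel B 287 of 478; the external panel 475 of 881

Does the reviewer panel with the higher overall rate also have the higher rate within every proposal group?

Yes

Basic research: Panel B 1082/3435 = 31.5%, the external panel 963/4155 = 23.2% → Panel B
Translational research: Panel B 80/94 = 85.1%, the external panel 151/204 = 74.0% → Panel B
Applied research: Panel B 287/478 = 60.0%, the external panel 475/881 = 53.9% → Panel B
Overall: Panel B 1449/4007 = 36.2%, the external panel 1589/5240 = 30.3% → Panel B
Panel B wins overall and in every proposal group — no reversal.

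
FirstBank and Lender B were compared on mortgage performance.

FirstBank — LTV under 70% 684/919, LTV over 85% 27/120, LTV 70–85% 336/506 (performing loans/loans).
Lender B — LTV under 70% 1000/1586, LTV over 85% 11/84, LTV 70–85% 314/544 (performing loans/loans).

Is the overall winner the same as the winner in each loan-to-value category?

LTV under 70%: FirstBank 684/919 = 74.4%, Lender B 1000/1586 = 63.1% → FirstBank
LTV over 85%: FirstBank 27/120 = 22.5%, Lender B 11/84 = 13.1% → FirstBank
LTV 70–85%: FirstBank 336/506 = 66.4%, Lender B 314/544 = 57.7% → FirstBank
Overall: FirstBank 1047/1545 = 67.8%, Lender B 1325/2214 = 59.8% → FirstBank
FirstBank wins overall and in every loan-to-value group — no reversal.

Yes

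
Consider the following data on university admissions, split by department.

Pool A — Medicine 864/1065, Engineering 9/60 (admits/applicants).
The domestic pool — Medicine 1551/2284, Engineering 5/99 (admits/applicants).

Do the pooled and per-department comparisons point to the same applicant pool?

Yes

Medicine: Pool A 864/1065 = 81.1%, the domestic pool 1551/2284 = 67.9% → Pool A
Engineering: Pool A 9/60 = 15.0%, the domestic pool 5/99 = 5.1% → Pool A
Overall: Pool A 873/1125 = 77.6%, the domestic pool 1556/2383 = 65.3% → Pool A
Pool A wins overall and in every department group — no reversal.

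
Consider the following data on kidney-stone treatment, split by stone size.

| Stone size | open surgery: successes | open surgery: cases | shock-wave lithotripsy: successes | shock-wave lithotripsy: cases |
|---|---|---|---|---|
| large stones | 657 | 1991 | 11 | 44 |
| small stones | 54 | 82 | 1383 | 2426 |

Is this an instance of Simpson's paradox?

Yes

Large stones: open surgery 657/1991 = 33.0%, shock-wave lithotripsy 11/44 = 25.0% → open surgery
Small stones: open surgery 54/82 = 65.9%, shock-wave lithotripsy 1383/2426 = 57.0% → open surgery
Overall: open surgery 711/2073 = 34.3%, shock-wave lithotripsy 1394/2470 = 56.4% → shock-wave lithotripsy
Open surgery wins each stone group but shock-wave lithotripsy wins overall — the comparison reverses. Open surgery's cases skew toward large stones, which has a lower base rate.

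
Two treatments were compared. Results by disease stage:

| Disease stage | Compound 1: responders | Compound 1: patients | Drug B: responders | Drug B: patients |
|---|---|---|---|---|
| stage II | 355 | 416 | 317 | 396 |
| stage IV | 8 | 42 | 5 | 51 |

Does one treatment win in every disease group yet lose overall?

No

Stage II: Compound 1 355/416 = 85.3%, Drug B 317/396 = 80.1% → Compound 1
Stage IV: Compound 1 8/42 = 19.0%, Drug B 5/51 = 9.8% → Compound 1
Overall: Compound 1 363/458 = 79.3%, Drug B 322/447 = 72.0% → Compound 1
Compound 1 wins overall and in every disease group — no reversal.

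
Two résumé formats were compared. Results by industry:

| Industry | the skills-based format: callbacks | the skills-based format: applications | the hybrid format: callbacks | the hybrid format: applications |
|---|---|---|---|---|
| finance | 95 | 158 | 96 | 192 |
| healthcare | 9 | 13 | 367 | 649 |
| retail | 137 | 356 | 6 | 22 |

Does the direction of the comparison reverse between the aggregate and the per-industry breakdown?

Finance: the skills-based format 95/158 = 60.1%, the hybrid format 96/192 = 50.0% → the skills-based format
Healthcare: the skills-based format 9/13 = 69.2%, the hybrid format 367/649 = 56.5% → the skills-based format
Retail: the skills-based format 137/356 = 38.5%, the hybrid format 6/22 = 27.3% → the skills-based format
Overall: the skills-based format 241/527 = 45.7%, the hybrid format 469/863 = 54.3% → the hybrid format
The skills-based format wins each industry group but the hybrid format wins overall — the comparison reverses. The skills-based format's applications skew toward retail, which has a lower base rate.

Yes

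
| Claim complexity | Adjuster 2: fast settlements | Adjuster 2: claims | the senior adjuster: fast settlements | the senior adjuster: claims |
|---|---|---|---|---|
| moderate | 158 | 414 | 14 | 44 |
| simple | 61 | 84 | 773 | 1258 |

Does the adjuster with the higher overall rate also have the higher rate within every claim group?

Moderate: Adjuster 2 158/414 = 38.2%, the senior adjuster 14/44 = 31.8% → Adjuster 2
Simple: Adjuster 2 61/84 = 72.6%, the senior adjuster 773/1258 = 61.4% → Adjuster 2
Overall: Adjuster 2 219/498 = 44.0%, the senior adjuster 787/1302 = 60.4% → the senior adjuster
Adjuster 2 wins each claim group but the senior adjuster wins overall — the comparison reverses. Adjuster 2's claims skew toward moderate, which has a lower base rate.

No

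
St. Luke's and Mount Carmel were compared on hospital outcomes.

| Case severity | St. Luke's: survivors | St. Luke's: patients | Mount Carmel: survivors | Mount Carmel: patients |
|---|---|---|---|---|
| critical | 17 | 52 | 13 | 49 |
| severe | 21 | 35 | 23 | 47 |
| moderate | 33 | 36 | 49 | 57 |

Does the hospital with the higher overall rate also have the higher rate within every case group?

Critical: St. Luke's 17/52 = 32.7%, Mount Carmel 13/49 = 26.5% → St. Luke's
Severe: St. Luke's 21/35 = 60.0%, Mount Carmel 23/47 = 48.9% → St. Luke's
Moderate: St. Luke's 33/36 = 91.7%, Mount Carmel 49/57 = 86.0% → St. Luke's
Overall: St. Luke's 71/123 = 57.7%, Mount Carmel 85/153 = 55.6% → St. Luke's
St. Luke's wins overall and in every case group — no reversal.

Yes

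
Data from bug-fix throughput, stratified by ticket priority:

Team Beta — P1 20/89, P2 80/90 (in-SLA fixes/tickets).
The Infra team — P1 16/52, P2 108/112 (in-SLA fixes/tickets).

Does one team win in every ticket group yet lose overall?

P1: Team Beta 20/89 = 22.5%, the Infra team 16/52 = 30.8% → the Infra team
P2: Team Beta 80/90 = 88.9%, the Infra team 108/112 = 96.4% → the Infra team
Overall: Team Beta 100/179 = 55.9%, the Infra team 124/164 = 75.6% → the Infra team
The Infra team wins overall and in every ticket group — no reversal.

No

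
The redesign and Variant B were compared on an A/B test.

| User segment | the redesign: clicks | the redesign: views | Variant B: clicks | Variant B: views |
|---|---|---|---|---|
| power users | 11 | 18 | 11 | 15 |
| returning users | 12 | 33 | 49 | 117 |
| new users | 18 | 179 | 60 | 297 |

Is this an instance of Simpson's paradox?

No

Power users: the redesign 11/18 = 61.1%, Variant B 11/15 = 73.3% → Variant B
Returning users: the redesign 12/33 = 36.4%, Variant B 49/117 = 41.9% → Variant B
New users: the redesign 18/179 = 10.1%, Variant B 60/297 = 20.2% → Variant B
Overall: the redesign 41/230 = 17.8%, Variant B 120/429 = 28.0% → Variant B
Variant B wins overall and in every user group — no reversal.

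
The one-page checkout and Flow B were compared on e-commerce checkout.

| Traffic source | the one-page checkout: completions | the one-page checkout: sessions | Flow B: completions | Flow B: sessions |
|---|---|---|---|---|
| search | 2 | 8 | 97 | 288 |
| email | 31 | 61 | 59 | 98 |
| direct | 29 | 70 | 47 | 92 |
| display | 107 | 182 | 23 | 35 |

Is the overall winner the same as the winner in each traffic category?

Search: the one-page checkout 2/8 = 25.0%, Flow B 97/288 = 33.7% → Flow B
Email: the one-page checkout 31/61 = 50.8%, Flow B 59/98 = 60.2% → Flow B
Direct: the one-page checkout 29/70 = 41.4%, Flow B 47/92 = 51.1% → Flow B
Display: the one-page checkout 107/182 = 58.8%, Flow B 23/35 = 65.7% → Flow B
Overall: the one-page checkout 169/321 = 52.6%, Flow B 226/513 = 44.1% → the one-page checkout
Flow B wins each traffic group but the one-page checkout wins overall — the comparison reverses. Flow B's sessions skew toward search, which has a lower base rate.

No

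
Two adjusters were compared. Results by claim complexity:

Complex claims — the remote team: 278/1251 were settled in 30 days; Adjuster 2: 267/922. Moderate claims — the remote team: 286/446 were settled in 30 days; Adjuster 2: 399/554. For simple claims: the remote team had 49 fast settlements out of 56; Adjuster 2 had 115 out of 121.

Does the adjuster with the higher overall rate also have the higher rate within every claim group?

Yes

Complex: the remote team 278/1251 = 22.2%, Adjuster 2 267/922 = 29.0% → Adjuster 2
Moderate: the remote team 286/446 = 64.1%, Adjuster 2 399/554 = 72.0% → Adjuster 2
Simple: the remote team 49/56 = 87.5%, Adjuster 2 115/121 = 95.0% → Adjuster 2
Overall: the remote team 613/1753 = 35.0%, Adjuster 2 781/1597 = 48.9% → Adjuster 2
Adjuster 2 wins overall and in every claim group — no reversal.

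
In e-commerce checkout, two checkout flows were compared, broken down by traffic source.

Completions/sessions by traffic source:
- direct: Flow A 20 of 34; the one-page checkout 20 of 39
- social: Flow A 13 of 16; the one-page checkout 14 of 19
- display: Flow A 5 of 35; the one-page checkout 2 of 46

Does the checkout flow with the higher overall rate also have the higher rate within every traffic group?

Direct: Flow A 20/34 = 58.8%, the one-page checkout 20/39 = 51.3% → Flow A
Social: Flow A 13/16 = 81.2%, the one-page checkout 14/19 = 73.7% → Flow A
Display: Flow A 5/35 = 14.3%, the one-page checkout 2/46 = 4.3% → Flow A
Overall: Flow A 38/85 = 44.7%, the one-page checkout 36/104 = 34.6% → Flow A
Flow A wins overall and in every traffic group — no reversal.

Yes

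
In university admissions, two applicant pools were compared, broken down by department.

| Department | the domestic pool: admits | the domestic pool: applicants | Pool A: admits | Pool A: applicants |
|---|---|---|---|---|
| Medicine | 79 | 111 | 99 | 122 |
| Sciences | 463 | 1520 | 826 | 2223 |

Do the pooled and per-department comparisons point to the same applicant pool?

Medicine: the domestic pool 79/111 = 71.2%, Pool A 99/122 = 81.1% → Pool A
Sciences: the domestic pool 463/1520 = 30.5%, Pool A 826/2223 = 37.2% → Pool A
Overall: the domestic pool 542/1631 = 33.2%, Pool A 925/2345 = 39.4% → Pool A
Pool A wins overall and in every department group — no reversal.

Yes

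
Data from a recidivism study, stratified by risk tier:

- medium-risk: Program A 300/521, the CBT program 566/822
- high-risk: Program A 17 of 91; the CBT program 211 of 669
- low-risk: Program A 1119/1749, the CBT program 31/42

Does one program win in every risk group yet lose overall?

Yes

Medium-risk: Program A 300/521 = 57.6%, the CBT program 566/822 = 68.9% → the CBT program
High-risk: Program A 17/91 = 18.7%, the CBT program 211/669 = 31.5% → the CBT program
Low-risk: Program A 1119/1749 = 64.0%, the CBT program 31/42 = 73.8% → the CBT program
Overall: Program A 1436/2361 = 60.8%, the CBT program 808/1533 = 52.7% → Program A
The CBT program wins each risk group but Program A wins overall — the comparison reverses. The CBT program's participants skew toward high-risk, which has a lower base rate.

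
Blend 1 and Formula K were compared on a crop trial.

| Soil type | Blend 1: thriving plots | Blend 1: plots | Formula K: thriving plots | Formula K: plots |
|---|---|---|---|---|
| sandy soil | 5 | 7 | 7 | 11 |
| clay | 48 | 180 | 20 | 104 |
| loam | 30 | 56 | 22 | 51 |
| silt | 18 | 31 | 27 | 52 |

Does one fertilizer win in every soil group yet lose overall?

Sandy soil: Blend 1 5/7 = 71.4%, Formula K 7/11 = 63.6% → Blend 1
Clay: Blend 1 48/180 = 26.7%, Formula K 20/104 = 19.2% → Blend 1
Loam: Blend 1 30/56 = 53.6%, Formula K 22/51 = 43.1% → Blend 1
Silt: Blend 1 18/31 = 58.1%, Formula K 27/52 = 51.9% → Blend 1
Overall: Blend 1 101/274 = 36.9%, Formula K 76/218 = 34.9% → Blend 1
Blend 1 wins overall and in every soil group — no reversal.

No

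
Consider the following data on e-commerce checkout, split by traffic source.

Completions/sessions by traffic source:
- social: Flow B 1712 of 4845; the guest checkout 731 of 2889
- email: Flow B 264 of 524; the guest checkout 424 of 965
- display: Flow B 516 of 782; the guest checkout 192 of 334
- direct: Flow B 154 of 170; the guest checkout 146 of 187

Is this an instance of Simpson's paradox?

Social: Flow B 1712/4845 = 35.3%, the guest checkout 731/2889 = 25.3% → Flow B
Email: Flow B 264/524 = 50.4%, the guest checkout 424/965 = 43.9% → Flow B
Display: Flow B 516/782 = 66.0%, the guest checkout 192/334 = 57.5% → Flow B
Direct: Flow B 154/170 = 90.6%, the guest checkout 146/187 = 78.1% → Flow B
Overall: Flow B 2646/6321 = 41.9%, the guest checkout 1493/4375 = 34.1% → Flow B
Flow B wins overall and in every traffic group — no reversal.

No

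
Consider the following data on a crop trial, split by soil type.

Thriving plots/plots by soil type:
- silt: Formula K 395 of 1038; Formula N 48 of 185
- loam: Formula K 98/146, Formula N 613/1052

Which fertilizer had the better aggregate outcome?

Formula N

Silt: Formula K 395/1038 = 38.1%, Formula N 48/185 = 25.9% → Formula K
Loam: Formula K 98/146 = 67.1%, Formula N 613/1052 = 58.3% → Formula K
Overall: Formula K 493/1184 = 41.6%, Formula N 661/1237 = 53.4% → Formula N
(Formula K wins every soil group but Formula N wins overall — Formula K's plots skew toward the low-rate silt group.)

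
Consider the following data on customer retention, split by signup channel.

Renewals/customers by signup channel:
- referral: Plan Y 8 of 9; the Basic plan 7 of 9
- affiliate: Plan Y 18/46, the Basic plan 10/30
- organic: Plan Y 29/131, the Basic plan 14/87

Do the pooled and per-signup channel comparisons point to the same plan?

Yes

Referral: Plan Y 8/9 = 88.9%, the Basic plan 7/9 = 77.8% → Plan Y
Affiliate: Plan Y 18/46 = 39.1%, the Basic plan 10/30 = 33.3% → Plan Y
Organic: Plan Y 29/131 = 22.1%, the Basic plan 14/87 = 16.1% → Plan Y
Overall: Plan Y 55/186 = 29.6%, the Basic plan 31/126 = 24.6% → Plan Y
Plan Y wins overall and in every signup group — no reversal.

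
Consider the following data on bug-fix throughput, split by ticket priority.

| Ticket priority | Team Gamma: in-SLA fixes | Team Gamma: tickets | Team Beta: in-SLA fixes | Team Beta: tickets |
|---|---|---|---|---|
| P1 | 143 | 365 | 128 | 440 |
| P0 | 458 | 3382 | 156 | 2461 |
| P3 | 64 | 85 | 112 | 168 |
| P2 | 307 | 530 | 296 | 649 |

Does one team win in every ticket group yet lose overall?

No

P1: Team Gamma 143/365 = 39.2%, Team Beta 128/440 = 29.1% → Team Gamma
P0: Team Gamma 458/3382 = 13.5%, Team Beta 156/2461 = 6.3% → Team Gamma
P3: Team Gamma 64/85 = 75.3%, Team Beta 112/168 = 66.7% → Team Gamma
P2: Team Gamma 307/530 = 57.9%, Team Beta 296/649 = 45.6% → Team Gamma
Overall: Team Gamma 972/4362 = 22.3%, Team Beta 692/3718 = 18.6% → Team Gamma
Team Gamma wins overall and in every ticket group — no reversal.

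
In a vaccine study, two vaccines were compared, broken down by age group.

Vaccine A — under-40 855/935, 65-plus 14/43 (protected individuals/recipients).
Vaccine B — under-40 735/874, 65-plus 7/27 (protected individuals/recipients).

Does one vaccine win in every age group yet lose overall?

Under-40: Vaccine A 855/935 = 91.4%, Vaccine B 735/874 = 84.1% → Vaccine A
65-plus: Vaccine A 14/43 = 32.6%, Vaccine B 7/27 = 25.9% → Vaccine A
Overall: Vaccine A 869/978 = 88.9%, Vaccine B 742/901 = 82.4% → Vaccine A
Vaccine A wins overall and in every age group — no reversal.

No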